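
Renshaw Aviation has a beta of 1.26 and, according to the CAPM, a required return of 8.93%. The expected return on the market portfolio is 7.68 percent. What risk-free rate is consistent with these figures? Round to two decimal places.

2.87%

E(R) = R_f + β(E(R_m) − R_f) = R_f(1 − β) + β·E(R_m)
8.93% = R_f × (1 − 1.26) + 1.26 × 7.68%
8.93% = R_f × -0.26 + 9.6768%
R_f = (8.93% − 9.6768%) / -0.26 = 2.87%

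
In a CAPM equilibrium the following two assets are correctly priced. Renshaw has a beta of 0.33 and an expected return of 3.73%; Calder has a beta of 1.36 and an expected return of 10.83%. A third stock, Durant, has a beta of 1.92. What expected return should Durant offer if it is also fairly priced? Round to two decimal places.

14.69%

MRP (SML slope) = (10.83% − 3.73%) / (1.36 − 0.33) = 7.10% / 1.03 = 6.8932%
R_f (intercept) = 3.73% − 0.33 × 6.8932% = 1.4552%
E(R_Durant) = R_f + β × MRP = 1.4552% + 1.92 × 6.8932% = 14.69%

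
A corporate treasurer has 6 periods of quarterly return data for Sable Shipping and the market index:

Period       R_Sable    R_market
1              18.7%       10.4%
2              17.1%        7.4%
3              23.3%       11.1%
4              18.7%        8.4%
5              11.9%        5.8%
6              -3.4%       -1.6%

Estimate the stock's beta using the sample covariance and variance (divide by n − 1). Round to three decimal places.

2.024

Mean R_i = (18.7 + 17.1 + 23.3 + 18.7 + 11.9 − 3.4) / 6 = 14.3833%
Mean R_m = (10.4 + 7.4 + 11.1 + 8.4 + 5.8 − 1.6) / 6 = 6.9167%
Σ(R_i − R̄_i)(R_m − R̄_m) = 214.2817  ⇒  Cov = 214.2817 / 5 = 42.8563
Σ(R_m − R̄_m)² = 105.8483  ⇒  Var(R_m) = 105.8483 / 5 = 21.1697
β = Cov / Var(R_m) = 42.8563 / 21.1697 = 2.0244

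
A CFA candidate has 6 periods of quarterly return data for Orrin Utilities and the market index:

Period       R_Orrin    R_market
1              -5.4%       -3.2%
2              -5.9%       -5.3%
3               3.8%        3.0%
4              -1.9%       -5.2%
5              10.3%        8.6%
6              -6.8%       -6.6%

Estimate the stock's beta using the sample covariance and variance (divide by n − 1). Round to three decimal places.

1.086

Mean R_i = (-5.4 − 5.9 + 3.8 − 1.9 + 10.3 − 6.8) / 6 = -0.9833%
Mean R_m = (-3.2 − 5.3 + 3.0 − 5.2 + 8.6 − 6.6) / 6 = -1.4500%
Σ(R_i − R̄_i)(R_m − R̄_m) = 194.7350  ⇒  Cov = 194.7350 / 5 = 38.9470
Σ(R_m − R̄_m)² = 179.2750  ⇒  Var(R_m) = 179.2750 / 5 = 35.8550
β = Cov / Var(R_m) = 38.9470 / 35.8550 = 1.0862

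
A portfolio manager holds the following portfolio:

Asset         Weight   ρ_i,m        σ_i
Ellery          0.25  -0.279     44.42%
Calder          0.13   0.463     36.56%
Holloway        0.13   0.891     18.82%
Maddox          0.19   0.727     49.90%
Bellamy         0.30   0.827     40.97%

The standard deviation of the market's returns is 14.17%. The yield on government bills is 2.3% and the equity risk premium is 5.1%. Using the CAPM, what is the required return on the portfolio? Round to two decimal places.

8.90%

β_Ellery = -0.279 × 44.42% / 14.17% = -0.8746
β_Calder = 0.463 × 36.56% / 14.17% = 1.1946
β_Holloway = 0.891 × 18.82% / 14.17% = 1.1834
β_Maddox = 0.727 × 49.90% / 14.17% = 2.5601
β_Bellamy = 0.827 × 40.97% / 14.17% = 2.3911
β_P = Σ w_i β_i = 0.25×-0.8746 + 0.13×1.1946 + 0.13×1.1834 + 0.19×2.5601 + 0.30×2.3911 = 1.2942
E(R_P) = R_f + β_P × MRP = 2.3% + 1.2942 × 5.1% = 8.90%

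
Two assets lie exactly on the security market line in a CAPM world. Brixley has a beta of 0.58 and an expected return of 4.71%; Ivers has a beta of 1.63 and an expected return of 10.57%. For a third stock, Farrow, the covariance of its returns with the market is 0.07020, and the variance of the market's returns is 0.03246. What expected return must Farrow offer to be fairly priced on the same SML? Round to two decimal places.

MRP = (10.57% − 4.71%) / (1.63 − 0.58) = 5.5810%
R_f = 4.71% − 0.58 × 5.5810% = 1.4730%
β_Farrow = Cov / Var(R_m) = 0.07020 / 0.03246 = 2.1627
E(R_Farrow) = R_f + β × MRP = 1.4730% + 2.1627 × 5.5810% = 13.54%

13.54%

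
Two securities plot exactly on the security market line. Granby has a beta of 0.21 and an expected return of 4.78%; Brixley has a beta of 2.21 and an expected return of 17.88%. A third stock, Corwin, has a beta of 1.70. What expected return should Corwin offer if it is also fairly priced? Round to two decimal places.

MRP (SML slope) = (17.88% − 4.78%) / (2.21 − 0.21) = 13.10% / 2.00 = 6.5500%
R_f (intercept) = 4.78% − 0.21 × 6.5500% = 3.4045%
E(R_Corwin) = R_f + β × MRP = 3.4045% + 1.70 × 6.5500% = 14.54%

14.54%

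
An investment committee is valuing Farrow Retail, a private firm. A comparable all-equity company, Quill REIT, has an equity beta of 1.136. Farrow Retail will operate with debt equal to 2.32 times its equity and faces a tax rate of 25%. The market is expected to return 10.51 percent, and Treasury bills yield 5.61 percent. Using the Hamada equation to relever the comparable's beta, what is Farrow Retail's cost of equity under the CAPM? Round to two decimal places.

20.86%

β_L = β_U × [1 + (1 − t)(D/E)] = 1.136 × [1 + (1 − 0.25) × 2.32]
    = 1.136 × [1 + 0.75 × 2.32] = 1.136 × 2.7400 = 3.1126
MRP = 10.51% − 5.61% = 4.90%
E(R) = R_f + β_L × MRP = 5.61% + 3.1126 × 4.90% = 20.86%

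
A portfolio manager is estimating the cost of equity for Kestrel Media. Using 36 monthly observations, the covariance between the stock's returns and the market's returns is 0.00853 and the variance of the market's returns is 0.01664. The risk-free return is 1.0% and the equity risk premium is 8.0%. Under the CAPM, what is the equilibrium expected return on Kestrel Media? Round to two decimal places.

β = Cov(R_i, R_m) / Var(R_m) = 0.00853 / 0.01664 = 0.5126
E(R) = R_f + β × MRP = 1.0% + 0.5126 × 8.0% = 5.10%

5.10%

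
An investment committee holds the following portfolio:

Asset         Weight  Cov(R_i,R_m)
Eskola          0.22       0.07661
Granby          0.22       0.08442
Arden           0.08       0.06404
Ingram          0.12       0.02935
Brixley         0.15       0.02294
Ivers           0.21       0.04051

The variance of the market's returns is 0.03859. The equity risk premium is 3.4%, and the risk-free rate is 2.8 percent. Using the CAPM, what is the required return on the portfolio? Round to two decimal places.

7.74%

β_Eskola = 0.07661 / 0.03859 = 1.9852
β_Granby = 0.08442 / 0.03859 = 2.1876
β_Arden = 0.06404 / 0.03859 = 1.6595
β_Ingram = 0.02935 / 0.03859 = 0.7606
β_Brixley = 0.02294 / 0.03859 = 0.5945
β_Ivers = 0.04051 / 0.03859 = 1.0498
β_P = Σ w_i β_i = 0.22×1.9852 + 0.22×2.1876 + 0.08×1.6595 + 0.12×0.7606 + 0.15×0.5945 + 0.21×1.0498 = 1.4517
E(R_P) = R_f + β_P × MRP = 2.8% + 1.4517 × 3.4% = 7.74%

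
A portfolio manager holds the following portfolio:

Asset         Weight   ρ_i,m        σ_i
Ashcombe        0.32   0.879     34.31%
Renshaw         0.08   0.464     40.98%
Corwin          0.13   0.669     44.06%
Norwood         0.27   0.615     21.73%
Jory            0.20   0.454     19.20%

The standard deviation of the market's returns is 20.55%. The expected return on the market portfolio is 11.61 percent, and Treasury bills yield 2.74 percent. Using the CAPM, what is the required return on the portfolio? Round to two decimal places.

11.53%

β_Ashcombe = 0.879 × 34.31% / 20.55% = 1.4676
β_Renshaw = 0.464 × 40.98% / 20.55% = 0.9253
β_Corwin = 0.669 × 44.06% / 20.55% = 1.4344
β_Norwood = 0.615 × 21.73% / 20.55% = 0.6503
β_Jory = 0.454 × 19.20% / 20.55% = 0.4242
β_P = Σ w_i β_i = 0.32×1.4676 + 0.08×0.9253 + 0.13×1.4344 + 0.27×0.6503 + 0.20×0.4242 = 0.9905
MRP = 11.61% − 2.74% = 8.87%
E(R_P) = R_f + β_P × MRP = 2.74% + 0.9905 × 8.87% = 11.53%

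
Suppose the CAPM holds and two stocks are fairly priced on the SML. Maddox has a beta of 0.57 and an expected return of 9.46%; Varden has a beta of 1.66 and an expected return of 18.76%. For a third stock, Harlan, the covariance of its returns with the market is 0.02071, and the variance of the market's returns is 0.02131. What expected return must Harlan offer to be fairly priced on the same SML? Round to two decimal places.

12.89%

MRP = (18.76% − 9.46%) / (1.66 − 0.57) = 8.5321%
R_f = 9.46% − 0.57 × 8.5321% = 4.5967%
β_Harlan = Cov / Var(R_m) = 0.02071 / 0.02131 = 0.9718
E(R_Harlan) = R_f + β × MRP = 4.5967% + 0.9718 × 8.5321% = 12.89%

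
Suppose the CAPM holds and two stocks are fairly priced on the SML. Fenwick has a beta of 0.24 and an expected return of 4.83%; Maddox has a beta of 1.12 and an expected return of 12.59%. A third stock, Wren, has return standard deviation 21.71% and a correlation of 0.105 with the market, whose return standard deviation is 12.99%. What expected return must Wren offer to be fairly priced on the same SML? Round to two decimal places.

4.26%

MRP = (12.59% − 4.83%) / (1.12 − 0.24) = 8.8182%
R_f = 4.83% − 0.24 × 8.8182% = 2.7136%
β_Wren = ρ·σ_i/σ_m = 0.105 × 21.71 / 12.99 = 0.1755
E(R_Wren) = R_f + β × MRP = 2.7136% + 0.1755 × 8.8182% = 4.26%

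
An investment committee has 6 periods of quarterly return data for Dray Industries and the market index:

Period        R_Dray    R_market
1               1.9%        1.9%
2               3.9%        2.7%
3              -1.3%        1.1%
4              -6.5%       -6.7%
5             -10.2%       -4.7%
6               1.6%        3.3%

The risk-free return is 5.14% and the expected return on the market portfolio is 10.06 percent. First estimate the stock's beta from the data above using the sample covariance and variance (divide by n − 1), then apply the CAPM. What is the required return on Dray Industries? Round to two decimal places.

10.96%

Mean R_i = (1.9 + 3.9 − 1.3 − 6.5 − 10.2 + 1.6) / 6 = -1.7667%
Mean R_m = (1.9 + 2.7 + 1.1 − 6.7 − 4.7 + 3.3) / 6 = -0.4000%
Σ(R_i − R̄_i)(R_m − R̄_m) = 105.2400  ⇒  Cov = 105.2400 / 5 = 21.0480
Σ(R_m − R̄_m)² = 89.0200  ⇒  Var(R_m) = 89.0200 / 5 = 17.8040
β = Cov / Var(R_m) = 21.0480 / 17.8040 = 1.1822
MRP = 10.06% − 5.14% = 4.92%
E(R) = R_f + β × MRP = 5.14% + 1.1822 × 4.92% = 10.96%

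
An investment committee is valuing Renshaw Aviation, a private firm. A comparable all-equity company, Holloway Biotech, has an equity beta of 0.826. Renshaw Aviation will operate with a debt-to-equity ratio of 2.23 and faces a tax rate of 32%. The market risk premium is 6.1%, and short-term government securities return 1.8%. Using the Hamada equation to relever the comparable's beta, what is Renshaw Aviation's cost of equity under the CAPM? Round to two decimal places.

14.48%

β_L = β_U × [1 + (1 − t)(D/E)] = 0.826 × [1 + (1 − 0.32) × 2.23]
    = 0.826 × [1 + 0.68 × 2.23] = 0.826 × 2.5164 = 2.0785
E(R) = R_f + β_L × MRP = 1.8% + 2.0785 × 6.1% = 14.48%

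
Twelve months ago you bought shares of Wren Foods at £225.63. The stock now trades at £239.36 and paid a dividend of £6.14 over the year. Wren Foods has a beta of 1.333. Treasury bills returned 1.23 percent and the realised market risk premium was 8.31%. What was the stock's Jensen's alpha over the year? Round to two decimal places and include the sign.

Realised HPR = (P1 + D1 − P0) / P0 = (239.36 + 6.14 − 225.63) / 225.63 = 19.87 / 225.63 = 8.8065%
CAPM required = R_f + β·MRP = 1.23% + 1.333 × 8.31% = 12.30723%
α = realised − required = 8.8065% − 12.30723% = -3.50%

-3.50%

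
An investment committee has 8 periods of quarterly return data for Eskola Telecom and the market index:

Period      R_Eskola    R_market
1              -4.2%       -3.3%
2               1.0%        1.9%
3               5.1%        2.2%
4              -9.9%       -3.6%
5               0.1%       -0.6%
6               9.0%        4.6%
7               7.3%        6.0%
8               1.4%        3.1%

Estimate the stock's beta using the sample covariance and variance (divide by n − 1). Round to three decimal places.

1.619

Mean R_i = (-4.2 + 1.0 + 5.1 − 9.9 + 0.1 + 9.0 + 7.3 + 1.4) / 8 = 1.2250%
Mean R_m = (-3.3 + 1.9 + 2.2 − 3.6 − 0.6 + 4.6 + 6.0 + 3.1) / 8 = 1.2875%
Σ(R_i − R̄_i)(R_m − R̄_m) = 139.4825  ⇒  Cov = 139.4825 / 7 = 19.9261
Σ(R_m − R̄_m)² = 86.1688  ⇒  Var(R_m) = 86.1688 / 7 = 12.3098
β = Cov / Var(R_m) = 19.9261 / 12.3098 = 1.6187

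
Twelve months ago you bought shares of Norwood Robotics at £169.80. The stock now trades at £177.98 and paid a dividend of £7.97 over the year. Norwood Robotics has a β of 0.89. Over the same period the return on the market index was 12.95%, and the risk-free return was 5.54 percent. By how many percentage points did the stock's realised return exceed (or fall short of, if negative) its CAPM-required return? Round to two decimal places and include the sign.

Realised HPR = (P1 + D1 − P0) / P0 = (177.98 + 7.97 − 169.80) / 169.80 = 16.15 / 169.80 = 9.5112%
MRP = 12.95% − 5.54% = 7.41%
CAPM required = R_f + β·MRP = 5.54% + 0.89 × 7.41% = 12.1349%
α = realised − required = 9.5112% − 12.1349% = -2.62%

-2.62%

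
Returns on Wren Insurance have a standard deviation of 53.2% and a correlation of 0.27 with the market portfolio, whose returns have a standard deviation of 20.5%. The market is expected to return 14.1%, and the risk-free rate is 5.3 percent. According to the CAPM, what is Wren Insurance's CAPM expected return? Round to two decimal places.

β = ρ × σ_i / σ_m = 0.27 × 53.2% / 20.5% = 0.7007
MRP = 14.1% − 5.3% = 8.80%
E(R) = 5.3% + 0.7007 × 8.8% = 11.47%

11.47%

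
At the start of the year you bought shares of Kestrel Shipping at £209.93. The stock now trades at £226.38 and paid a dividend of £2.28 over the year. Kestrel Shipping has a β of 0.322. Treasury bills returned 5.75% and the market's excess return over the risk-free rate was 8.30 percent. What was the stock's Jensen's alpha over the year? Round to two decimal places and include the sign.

Realised HPR = (P1 + D1 − P0) / P0 = (226.38 + 2.28 − 209.93) / 209.93 = 18.73 / 209.93 = 8.9220%
CAPM required = R_f + β·MRP = 5.75% + 0.322 × 8.30% = 8.42260%
α = realised − required = 8.9220% − 8.42260% = +0.50%

+0.50%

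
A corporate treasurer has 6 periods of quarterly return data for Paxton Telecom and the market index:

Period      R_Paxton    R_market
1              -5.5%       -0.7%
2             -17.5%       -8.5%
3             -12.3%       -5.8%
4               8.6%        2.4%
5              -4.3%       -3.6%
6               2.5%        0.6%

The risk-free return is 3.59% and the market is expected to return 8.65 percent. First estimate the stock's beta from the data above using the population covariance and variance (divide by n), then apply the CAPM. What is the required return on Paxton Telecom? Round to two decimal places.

14.76%

Mean R_i = (-5.5 − 17.5 − 12.3 + 8.6 − 4.3 + 2.5) / 6 = -4.7500%
Mean R_m = (-0.7 − 8.5 − 5.8 + 2.4 − 3.6 + 0.6) / 6 = -2.6000%
Σ(R_i − R̄_i)(R_m − R̄_m) = 187.4600  ⇒  Cov = 187.4600 / 6 = 31.2433
Σ(R_m − R̄_m)² = 84.9000  ⇒  Var(R_m) = 84.9000 / 6 = 14.1500
β = Cov / Var(R_m) = 31.2433 / 14.1500 = 2.2080
MRP = 8.65% − 3.59% = 5.06%
E(R) = R_f + β × MRP = 3.59% + 2.2080 × 5.06% = 14.76%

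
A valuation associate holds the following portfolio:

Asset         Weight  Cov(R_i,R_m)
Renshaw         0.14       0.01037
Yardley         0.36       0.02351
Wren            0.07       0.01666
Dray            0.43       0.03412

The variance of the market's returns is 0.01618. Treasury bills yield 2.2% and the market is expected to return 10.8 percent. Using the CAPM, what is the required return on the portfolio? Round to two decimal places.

β_Renshaw = 0.01037 / 0.01618 = 0.6409
β_Yardley = 0.02351 / 0.01618 = 1.4530
β_Wren = 0.01666 / 0.01618 = 1.0297
β_Dray = 0.03412 / 0.01618 = 2.1088
β_P = Σ w_i β_i = 0.14×0.6409 + 0.36×1.4530 + 0.07×1.0297 + 0.43×2.1088 = 1.5917
MRP = 10.8% − 2.2% = 8.60%
E(R_P) = R_f + β_P × MRP = 2.2% + 1.5917 × 8.6% = 15.89%

15.89%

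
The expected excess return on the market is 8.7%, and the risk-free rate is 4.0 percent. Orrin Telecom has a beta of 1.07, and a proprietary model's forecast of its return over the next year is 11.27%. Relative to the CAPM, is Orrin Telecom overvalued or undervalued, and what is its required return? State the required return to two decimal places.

Required return = R_f + β·MRP = 4.0% + 1.07 × 8.7% = 13.31%
Forecast 11.27% < required 13.31% → the stock plots below the SML → overvalued.

Overvalued; required return 13.31%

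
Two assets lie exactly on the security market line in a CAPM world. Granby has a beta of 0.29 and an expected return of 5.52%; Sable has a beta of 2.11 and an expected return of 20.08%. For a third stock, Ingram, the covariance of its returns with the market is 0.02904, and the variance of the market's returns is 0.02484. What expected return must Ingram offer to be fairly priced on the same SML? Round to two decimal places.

12.55%

MRP = (20.08% − 5.52%) / (2.11 − 0.29) = 8.0000%
R_f = 5.52% − 0.29 × 8.0000% = 3.2000%
β_Ingram = Cov / Var(R_m) = 0.02904 / 0.02484 = 1.1691
E(R_Ingram) = R_f + β × MRP = 3.2000% + 1.1691 × 8.0000% = 12.55%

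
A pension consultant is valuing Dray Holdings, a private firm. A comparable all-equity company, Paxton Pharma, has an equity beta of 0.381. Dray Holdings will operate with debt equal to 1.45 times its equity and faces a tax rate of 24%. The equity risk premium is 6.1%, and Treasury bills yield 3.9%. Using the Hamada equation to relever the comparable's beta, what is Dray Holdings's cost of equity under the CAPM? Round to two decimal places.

8.79%

β_L = β_U × [1 + (1 − t)(D/E)] = 0.381 × [1 + (1 − 0.24) × 1.45]
    = 0.381 × [1 + 0.76 × 1.45] = 0.381 × 2.1020 = 0.8009
E(R) = R_f + β_L × MRP = 3.9% + 0.8009 × 6.1% = 8.79%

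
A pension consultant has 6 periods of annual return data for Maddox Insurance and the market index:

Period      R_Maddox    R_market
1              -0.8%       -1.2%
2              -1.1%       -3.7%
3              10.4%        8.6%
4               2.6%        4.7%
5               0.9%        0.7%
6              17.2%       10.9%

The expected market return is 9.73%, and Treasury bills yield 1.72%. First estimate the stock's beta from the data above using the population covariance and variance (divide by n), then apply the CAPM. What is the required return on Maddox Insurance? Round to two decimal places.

Mean R_i = (-0.8 − 1.1 + 10.4 + 2.6 + 0.9 + 17.2) / 6 = 4.8667%
Mean R_m = (-1.2 − 3.7 + 8.6 + 4.7 + 0.7 + 10.9) / 6 = 3.3333%
Σ(R_i − R̄_i)(R_m − R̄_m) = 197.4667  ⇒  Cov = 197.4667 / 6 = 32.9111
Σ(R_m − R̄_m)² = 163.8133  ⇒  Var(R_m) = 163.8133 / 6 = 27.3022
β = Cov / Var(R_m) = 32.9111 / 27.3022 = 1.2054
MRP = 9.73% − 1.72% = 8.01%
E(R) = R_f + β × MRP = 1.72% + 1.2054 × 8.01% = 11.38%

11.38%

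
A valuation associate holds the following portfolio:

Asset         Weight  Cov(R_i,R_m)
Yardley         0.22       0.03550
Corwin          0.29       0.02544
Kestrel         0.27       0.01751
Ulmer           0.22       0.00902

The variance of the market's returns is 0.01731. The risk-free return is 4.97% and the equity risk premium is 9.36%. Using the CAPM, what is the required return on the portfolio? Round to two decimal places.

β_Yardley = 0.03550 / 0.01731 = 2.0508
β_Corwin = 0.02544 / 0.01731 = 1.4697
β_Kestrel = 0.01751 / 0.01731 = 1.0116
β_Ulmer = 0.00902 / 0.01731 = 0.5211
β_P = Σ w_i β_i = 0.22×2.0508 + 0.29×1.4697 + 0.27×1.0116 + 0.22×0.5211 = 1.2652
E(R_P) = R_f + β_P × MRP = 4.97% + 1.2652 × 9.36% = 16.81%

16.81%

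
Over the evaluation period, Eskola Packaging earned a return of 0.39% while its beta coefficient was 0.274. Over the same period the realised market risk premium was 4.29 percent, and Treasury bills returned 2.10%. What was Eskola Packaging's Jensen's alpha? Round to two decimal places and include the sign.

CAPM benchmark = R_f + β(R_m − R_f) = 2.10% + 0.274 × 4.29% = 3.27546%
α = actual − benchmark = 0.39% − 3.27546% = -2.89%

-2.89%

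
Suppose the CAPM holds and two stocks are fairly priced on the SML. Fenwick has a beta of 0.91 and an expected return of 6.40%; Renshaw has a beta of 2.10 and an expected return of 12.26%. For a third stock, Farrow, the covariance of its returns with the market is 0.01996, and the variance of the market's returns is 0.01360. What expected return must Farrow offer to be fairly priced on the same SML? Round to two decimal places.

9.15%

MRP = (12.26% − 6.40%) / (2.10 − 0.91) = 4.9244%
R_f = 6.40% − 0.91 × 4.9244% = 1.9188%
β_Farrow = Cov / Var(R_m) = 0.01996 / 0.01360 = 1.4676
E(R_Farrow) = R_f + β × MRP = 1.9188% + 1.4676 × 4.9244% = 9.15%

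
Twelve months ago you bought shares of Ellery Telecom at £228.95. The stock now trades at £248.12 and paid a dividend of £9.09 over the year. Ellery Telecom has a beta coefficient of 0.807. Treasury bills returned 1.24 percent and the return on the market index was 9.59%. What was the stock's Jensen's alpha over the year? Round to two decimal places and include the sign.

Realised HPR = (P1 + D1 − P0) / P0 = (248.12 + 9.09 − 228.95) / 228.95 = 28.26 / 228.95 = 12.3433%
MRP = 9.59% − 1.24% = 8.35%
CAPM required = R_f + β·MRP = 1.24% + 0.807 × 8.35% = 7.97845%
α = realised − required = 12.3433% − 7.97845% = +4.36%

+4.36%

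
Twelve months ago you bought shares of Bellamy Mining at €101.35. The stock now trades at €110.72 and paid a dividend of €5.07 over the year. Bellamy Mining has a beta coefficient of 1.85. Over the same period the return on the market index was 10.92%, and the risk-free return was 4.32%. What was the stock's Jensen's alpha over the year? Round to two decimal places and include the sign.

Realised HPR = (P1 + D1 − P0) / P0 = (110.72 + 5.07 − 101.35) / 101.35 = 14.44 / 101.35 = 14.2477%
MRP = 10.92% − 4.32% = 6.60%
CAPM required = R_f + β·MRP = 4.32% + 1.85 × 6.60% = 16.5300%
α = realised − required = 14.2477% − 16.5300% = -2.28%

-2.28%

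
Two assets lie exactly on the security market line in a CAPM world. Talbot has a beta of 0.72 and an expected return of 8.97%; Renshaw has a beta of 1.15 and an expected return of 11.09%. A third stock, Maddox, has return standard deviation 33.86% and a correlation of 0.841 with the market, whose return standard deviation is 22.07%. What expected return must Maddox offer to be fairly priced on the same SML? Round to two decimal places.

MRP = (11.09% − 8.97%) / (1.15 − 0.72) = 4.9302%
R_f = 8.97% − 0.72 × 4.9302% = 5.4203%
β_Maddox = ρ·σ_i/σ_m = 0.841 × 33.86 / 22.07 = 1.2903
E(R_Maddox) = R_f + β × MRP = 5.4203% + 1.2903 × 4.9302% = 11.78%

11.78%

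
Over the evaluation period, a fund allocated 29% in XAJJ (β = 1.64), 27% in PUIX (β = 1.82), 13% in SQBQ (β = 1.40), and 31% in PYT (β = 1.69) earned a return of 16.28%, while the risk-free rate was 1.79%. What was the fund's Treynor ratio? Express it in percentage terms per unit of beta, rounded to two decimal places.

β_P = 0.29×1.64 + 0.27×1.82 + 0.13×1.40 + 0.31×1.69 = 1.6729
Treynor = (R_P − R_f) / β_P = (16.28% − 1.79%) / 1.6729 = 14.49% / 1.6729 = 8.66%

8.66%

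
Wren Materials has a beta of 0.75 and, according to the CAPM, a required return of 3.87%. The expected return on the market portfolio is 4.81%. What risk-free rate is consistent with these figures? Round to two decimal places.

E(R) = R_f + β(E(R_m) − R_f) = R_f(1 − β) + β·E(R_m)
3.87% = R_f × (1 − 0.75) + 0.75 × 4.81%
3.87% = R_f × 0.25 + 3.6075%
R_f = (3.87% − 3.6075%) / 0.25 = 1.05%

1.05%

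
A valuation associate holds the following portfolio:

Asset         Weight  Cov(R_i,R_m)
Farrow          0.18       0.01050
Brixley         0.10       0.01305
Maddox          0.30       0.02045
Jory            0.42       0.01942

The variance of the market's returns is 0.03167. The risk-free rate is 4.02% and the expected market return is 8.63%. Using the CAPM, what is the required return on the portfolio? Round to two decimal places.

β_Farrow = 0.01050 / 0.03167 = 0.3315
β_Brixley = 0.01305 / 0.03167 = 0.4121
β_Maddox = 0.02045 / 0.03167 = 0.6457
β_Jory = 0.01942 / 0.03167 = 0.6132
β_P = Σ w_i β_i = 0.18×0.3315 + 0.10×0.4121 + 0.30×0.6457 + 0.42×0.6132 = 0.5521
MRP = 8.63% − 4.02% = 4.61%
E(R_P) = R_f + β_P × MRP = 4.02% + 0.5521 × 4.61% = 6.57%

6.57%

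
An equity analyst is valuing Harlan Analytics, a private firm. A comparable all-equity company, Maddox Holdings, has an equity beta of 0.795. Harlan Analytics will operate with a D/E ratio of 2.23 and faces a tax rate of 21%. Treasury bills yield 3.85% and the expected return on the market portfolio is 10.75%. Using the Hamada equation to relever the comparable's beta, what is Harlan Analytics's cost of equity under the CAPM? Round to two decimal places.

β_L = β_U × [1 + (1 − t)(D/E)] = 0.795 × [1 + (1 − 0.21) × 2.23]
    = 0.795 × [1 + 0.79 × 2.23] = 0.795 × 2.7617 = 2.1956
MRP = 10.75% − 3.85% = 6.90%
E(R) = R_f + β_L × MRP = 3.85% + 2.1956 × 6.90% = 19.00%

19.00%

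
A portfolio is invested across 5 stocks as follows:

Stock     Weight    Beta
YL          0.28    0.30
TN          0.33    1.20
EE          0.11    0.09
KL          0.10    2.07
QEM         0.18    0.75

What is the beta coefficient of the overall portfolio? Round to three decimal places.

β_P = Σ w_i β_i = 0.28×0.30 + 0.33×1.20 + 0.11×0.09 + 0.10×2.07 + 0.18×0.75 = 0.8319

0.832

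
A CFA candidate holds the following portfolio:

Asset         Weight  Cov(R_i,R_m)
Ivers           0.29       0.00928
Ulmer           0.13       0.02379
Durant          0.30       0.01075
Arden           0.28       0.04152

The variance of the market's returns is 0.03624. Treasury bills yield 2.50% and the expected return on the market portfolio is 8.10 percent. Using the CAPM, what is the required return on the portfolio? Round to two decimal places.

5.69%

β_Ivers = 0.00928 / 0.03624 = 0.2561
β_Ulmer = 0.02379 / 0.03624 = 0.6565
β_Durant = 0.01075 / 0.03624 = 0.2966
β_Arden = 0.04152 / 0.03624 = 1.1457
β_P = Σ w_i β_i = 0.29×0.2561 + 0.13×0.6565 + 0.30×0.2966 + 0.28×1.1457 = 0.5694
MRP = 8.10% − 2.50% = 5.60%
E(R_P) = R_f + β_P × MRP = 2.50% + 0.5694 × 5.60% = 5.69%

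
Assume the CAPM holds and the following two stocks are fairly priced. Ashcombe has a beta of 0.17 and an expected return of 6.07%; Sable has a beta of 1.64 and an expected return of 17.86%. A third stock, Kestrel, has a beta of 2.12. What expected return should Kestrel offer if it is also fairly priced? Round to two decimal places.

21.71%

MRP (SML slope) = (17.86% − 6.07%) / (1.64 − 0.17) = 11.79% / 1.47 = 8.0204%
R_f (intercept) = 6.07% − 0.17 × 8.0204% = 4.7065%
E(R_Kestrel) = R_f + β × MRP = 4.7065% + 2.12 × 8.0204% = 21.71%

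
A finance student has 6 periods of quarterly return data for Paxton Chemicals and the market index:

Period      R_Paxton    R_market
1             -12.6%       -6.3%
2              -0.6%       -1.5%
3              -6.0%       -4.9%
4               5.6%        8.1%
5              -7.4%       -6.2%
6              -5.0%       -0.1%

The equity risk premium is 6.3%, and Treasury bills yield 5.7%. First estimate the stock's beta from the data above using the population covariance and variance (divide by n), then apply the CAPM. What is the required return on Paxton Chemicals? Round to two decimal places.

12.17%

Mean R_i = (-12.6 − 0.6 − 6.0 + 5.6 − 7.4 − 5.0) / 6 = -4.3333%
Mean R_m = (-6.3 − 1.5 − 4.9 + 8.1 − 6.2 − 0.1) / 6 = -1.8167%
Σ(R_i − R̄_i)(R_m − R̄_m) = 154.1867  ⇒  Cov = 154.1867 / 6 = 25.6978
Σ(R_m − R̄_m)² = 150.2083  ⇒  Var(R_m) = 150.2083 / 6 = 25.0347
β = Cov / Var(R_m) = 25.6978 / 25.0347 = 1.0265
E(R) = R_f + β × MRP = 5.7% + 1.0265 × 6.3% = 12.17%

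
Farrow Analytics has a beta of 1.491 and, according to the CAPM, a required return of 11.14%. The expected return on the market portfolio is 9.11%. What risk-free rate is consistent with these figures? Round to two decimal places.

4.98%

E(R) = R_f + β(E(R_m) − R_f) = R_f(1 − β) + β·E(R_m)
11.14% = R_f × (1 − 1.491) + 1.491 × 9.11%
11.14% = R_f × -0.491 + 13.58301%
R_f = (11.14% − 13.58301%) / -0.491 = 4.98%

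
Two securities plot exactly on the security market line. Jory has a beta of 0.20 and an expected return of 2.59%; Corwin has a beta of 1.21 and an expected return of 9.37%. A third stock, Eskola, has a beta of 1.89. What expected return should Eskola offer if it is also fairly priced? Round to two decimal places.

MRP (SML slope) = (9.37% − 2.59%) / (1.21 − 0.20) = 6.78% / 1.01 = 6.7129%
R_f (intercept) = 2.59% − 0.20 × 6.7129% = 1.2474%
E(R_Eskola) = R_f + β × MRP = 1.2474% + 1.89 × 6.7129% = 13.93%

13.93%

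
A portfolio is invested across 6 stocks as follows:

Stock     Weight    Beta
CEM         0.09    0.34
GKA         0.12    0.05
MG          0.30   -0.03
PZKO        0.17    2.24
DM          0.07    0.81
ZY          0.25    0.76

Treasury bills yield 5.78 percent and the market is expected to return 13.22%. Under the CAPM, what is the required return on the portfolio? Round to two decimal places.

10.65%

β_P = Σ w_i β_i = 0.09×0.34 + 0.12×0.05 + 0.30×-0.03 + 0.17×2.24 + 0.07×0.81 + 0.25×0.76 = 0.6551
MRP = 13.22% − 5.78% = 7.44%
E(R_P) = R_f + β_P × MRP = 5.78% + 0.6551 × 7.44% = 10.65%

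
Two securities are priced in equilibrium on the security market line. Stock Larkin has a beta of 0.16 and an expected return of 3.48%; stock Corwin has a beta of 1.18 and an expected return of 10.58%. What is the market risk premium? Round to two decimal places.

Both satisfy E(R) = R_f + β·MRP, so the slope of the SML is
MRP = (10.58% − 3.48%) / (1.18 − 0.16) = 7.10% / 1.02 = 6.9608%

6.96%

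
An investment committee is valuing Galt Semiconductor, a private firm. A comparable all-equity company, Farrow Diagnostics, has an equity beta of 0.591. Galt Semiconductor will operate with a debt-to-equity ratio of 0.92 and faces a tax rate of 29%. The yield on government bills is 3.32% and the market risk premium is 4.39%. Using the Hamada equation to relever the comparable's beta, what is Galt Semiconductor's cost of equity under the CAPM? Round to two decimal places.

β_L = β_U × [1 + (1 − t)(D/E)] = 0.591 × [1 + (1 − 0.29) × 0.92]
    = 0.591 × [1 + 0.71 × 0.92] = 0.591 × 1.6532 = 0.9770
E(R) = R_f + β_L × MRP = 3.32% + 0.9770 × 4.39% = 7.61%

7.61%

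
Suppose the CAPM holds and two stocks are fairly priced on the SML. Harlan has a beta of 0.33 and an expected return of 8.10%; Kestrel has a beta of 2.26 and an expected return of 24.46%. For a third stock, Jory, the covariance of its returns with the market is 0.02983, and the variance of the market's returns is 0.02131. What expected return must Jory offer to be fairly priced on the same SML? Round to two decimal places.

17.17%

MRP = (24.46% − 8.10%) / (2.26 − 0.33) = 8.4767%
R_f = 8.10% − 0.33 × 8.4767% = 5.3027%
β_Jory = Cov / Var(R_m) = 0.02983 / 0.02131 = 1.3998
E(R_Jory) = R_f + β × MRP = 5.3027% + 1.3998 × 8.4767% = 17.17%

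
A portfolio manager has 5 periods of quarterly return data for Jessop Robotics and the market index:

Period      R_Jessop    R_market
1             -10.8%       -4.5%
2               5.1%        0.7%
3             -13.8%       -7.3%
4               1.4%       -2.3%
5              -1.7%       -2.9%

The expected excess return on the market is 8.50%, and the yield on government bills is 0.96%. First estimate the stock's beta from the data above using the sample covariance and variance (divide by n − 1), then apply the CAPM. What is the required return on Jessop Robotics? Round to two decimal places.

23.09%

Mean R_i = (-10.8 + 5.1 − 13.8 + 1.4 − 1.7) / 5 = -3.9600%
Mean R_m = (-4.5 + 0.7 − 7.3 − 2.3 − 2.9) / 5 = -3.2600%
Σ(R_i − R̄_i)(R_m − R̄_m) = 90.0720  ⇒  Cov = 90.0720 / 4 = 22.5180
Σ(R_m − R̄_m)² = 34.5920  ⇒  Var(R_m) = 34.5920 / 4 = 8.6480
β = Cov / Var(R_m) = 22.5180 / 8.6480 = 2.6038
E(R) = R_f + β × MRP = 0.96% + 2.6038 × 8.50% = 23.09%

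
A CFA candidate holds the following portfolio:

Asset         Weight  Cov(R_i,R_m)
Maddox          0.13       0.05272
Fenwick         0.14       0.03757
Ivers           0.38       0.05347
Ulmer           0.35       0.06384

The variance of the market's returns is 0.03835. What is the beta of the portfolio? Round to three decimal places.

1.428

β_Maddox = 0.05272 / 0.03835 = 1.3747
β_Fenwick = 0.03757 / 0.03835 = 0.9797
β_Ivers = 0.05347 / 0.03835 = 1.3943
β_Ulmer = 0.06384 / 0.03835 = 1.6647
β_P = Σ w_i β_i = 0.13×1.3747 + 0.14×0.9797 + 0.38×1.3943 + 0.35×1.6647 = 1.4283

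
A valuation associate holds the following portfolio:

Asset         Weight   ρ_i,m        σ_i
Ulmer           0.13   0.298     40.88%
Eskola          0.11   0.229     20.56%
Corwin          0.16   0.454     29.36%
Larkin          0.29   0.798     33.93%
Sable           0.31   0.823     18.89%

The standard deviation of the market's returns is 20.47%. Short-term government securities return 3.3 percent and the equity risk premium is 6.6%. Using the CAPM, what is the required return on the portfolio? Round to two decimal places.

8.75%

β_Ulmer = 0.298 × 40.88% / 20.47% = 0.5951
β_Eskola = 0.229 × 20.56% / 20.47% = 0.2300
β_Corwin = 0.454 × 29.36% / 20.47% = 0.6512
β_Larkin = 0.798 × 33.93% / 20.47% = 1.3227
β_Sable = 0.823 × 18.89% / 20.47% = 0.7595
β_P = Σ w_i β_i = 0.13×0.5951 + 0.11×0.2300 + 0.16×0.6512 + 0.29×1.3227 + 0.31×0.7595 = 0.8259
E(R_P) = R_f + β_P × MRP = 3.3% + 0.8259 × 6.6% = 8.75%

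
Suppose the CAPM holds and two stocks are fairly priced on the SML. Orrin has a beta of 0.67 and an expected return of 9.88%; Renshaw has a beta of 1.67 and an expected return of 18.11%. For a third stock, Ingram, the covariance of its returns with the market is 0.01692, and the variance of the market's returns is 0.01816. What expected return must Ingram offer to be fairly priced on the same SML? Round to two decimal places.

MRP = (18.11% − 9.88%) / (1.67 − 0.67) = 8.2300%
R_f = 9.88% − 0.67 × 8.2300% = 4.3659%
β_Ingram = Cov / Var(R_m) = 0.01692 / 0.01816 = 0.9317
E(R_Ingram) = R_f + β × MRP = 4.3659% + 0.9317 × 8.2300% = 12.03%

12.03%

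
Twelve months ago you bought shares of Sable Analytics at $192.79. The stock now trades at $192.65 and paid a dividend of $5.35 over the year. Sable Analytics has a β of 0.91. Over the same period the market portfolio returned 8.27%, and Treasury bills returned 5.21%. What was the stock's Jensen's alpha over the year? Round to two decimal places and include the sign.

Realised HPR = (P1 + D1 − P0) / P0 = (192.65 + 5.35 − 192.79) / 192.79 = 5.21 / 192.79 = 2.7024%
MRP = 8.27% − 5.21% = 3.06%
CAPM required = R_f + β·MRP = 5.21% + 0.91 × 3.06% = 7.9946%
α = realised − required = 2.7024% − 7.9946% = -5.29%

-5.29%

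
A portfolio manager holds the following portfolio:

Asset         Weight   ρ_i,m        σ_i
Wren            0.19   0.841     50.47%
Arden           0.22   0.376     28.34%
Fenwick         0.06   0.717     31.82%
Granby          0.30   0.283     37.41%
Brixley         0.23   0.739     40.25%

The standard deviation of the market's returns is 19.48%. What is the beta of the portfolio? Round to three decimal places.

β_Wren = 0.841 × 50.47% / 19.48% = 2.1789
β_Arden = 0.376 × 28.34% / 19.48% = 0.5470
β_Fenwick = 0.717 × 31.82% / 19.48% = 1.1712
β_Granby = 0.283 × 37.41% / 19.48% = 0.5435
β_Brixley = 0.739 × 40.25% / 19.48% = 1.5269
β_P = Σ w_i β_i = 0.19×2.1789 + 0.22×0.5470 + 0.06×1.1712 + 0.30×0.5435 + 0.23×1.5269 = 1.1188

1.119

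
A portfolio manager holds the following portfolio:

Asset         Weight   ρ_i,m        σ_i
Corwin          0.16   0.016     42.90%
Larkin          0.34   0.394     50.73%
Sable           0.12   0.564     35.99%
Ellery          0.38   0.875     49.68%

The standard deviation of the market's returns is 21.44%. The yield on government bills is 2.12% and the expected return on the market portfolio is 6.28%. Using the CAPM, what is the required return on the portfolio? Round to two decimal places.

β_Corwin = 0.016 × 42.90% / 21.44% = 0.0320
β_Larkin = 0.394 × 50.73% / 21.44% = 0.9323
β_Sable = 0.564 × 35.99% / 21.44% = 0.9468
β_Ellery = 0.875 × 49.68% / 21.44% = 2.0275
β_P = Σ w_i β_i = 0.16×0.0320 + 0.34×0.9323 + 0.12×0.9468 + 0.38×2.0275 = 1.2062
MRP = 6.28% − 2.12% = 4.16%
E(R_P) = R_f + β_P × MRP = 2.12% + 1.2062 × 4.16% = 7.14%

7.14%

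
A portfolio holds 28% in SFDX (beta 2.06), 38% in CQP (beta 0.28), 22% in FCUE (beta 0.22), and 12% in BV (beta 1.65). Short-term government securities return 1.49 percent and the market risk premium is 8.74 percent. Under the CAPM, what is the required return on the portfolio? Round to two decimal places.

9.61%

β_P = Σ w_i β_i = 0.28×2.06 + 0.38×0.28 + 0.22×0.22 + 0.12×1.65 = 0.9296
E(R_P) = R_f + β_P × MRP = 1.49% + 0.9296 × 8.74% = 9.61%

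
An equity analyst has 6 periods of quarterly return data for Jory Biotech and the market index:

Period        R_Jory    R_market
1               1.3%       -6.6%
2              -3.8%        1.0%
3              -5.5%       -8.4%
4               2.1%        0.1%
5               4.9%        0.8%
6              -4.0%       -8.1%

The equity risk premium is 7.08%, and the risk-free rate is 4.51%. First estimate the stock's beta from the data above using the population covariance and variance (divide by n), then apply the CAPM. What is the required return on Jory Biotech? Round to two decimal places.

8.01%

Mean R_i = (1.3 − 3.8 − 5.5 + 2.1 + 4.9 − 4.0) / 6 = -0.8333%
Mean R_m = (-6.6 + 1.0 − 8.4 + 0.1 + 0.8 − 8.1) / 6 = -3.5333%
Σ(R_i − R̄_i)(R_m − R̄_m) = 52.6833  ⇒  Cov = 52.6833 / 6 = 8.7806
Σ(R_m − R̄_m)² = 106.4733  ⇒  Var(R_m) = 106.4733 / 6 = 17.7456
β = Cov / Var(R_m) = 8.7806 / 17.7456 = 0.4948
E(R) = R_f + β × MRP = 4.51% + 0.4948 × 7.08% = 8.01%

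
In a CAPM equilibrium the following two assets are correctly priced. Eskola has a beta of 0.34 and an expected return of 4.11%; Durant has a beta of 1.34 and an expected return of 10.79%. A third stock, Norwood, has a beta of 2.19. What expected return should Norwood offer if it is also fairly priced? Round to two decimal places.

MRP (SML slope) = (10.79% − 4.11%) / (1.34 − 0.34) = 6.68% / 1.00 = 6.6800%
R_f (intercept) = 4.11% − 0.34 × 6.6800% = 1.8388%
E(R_Norwood) = R_f + β × MRP = 1.8388% + 2.19 × 6.6800% = 16.47%

16.47%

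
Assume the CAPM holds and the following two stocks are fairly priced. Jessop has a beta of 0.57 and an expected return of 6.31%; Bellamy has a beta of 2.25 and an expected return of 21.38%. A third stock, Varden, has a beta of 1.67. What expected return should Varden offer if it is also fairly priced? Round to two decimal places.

MRP (SML slope) = (21.38% − 6.31%) / (2.25 − 0.57) = 15.07% / 1.68 = 8.9702%
R_f (intercept) = 6.31% − 0.57 × 8.9702% = 1.1970%
E(R_Varden) = R_f + β × MRP = 1.1970% + 1.67 × 8.9702% = 16.18%

16.18%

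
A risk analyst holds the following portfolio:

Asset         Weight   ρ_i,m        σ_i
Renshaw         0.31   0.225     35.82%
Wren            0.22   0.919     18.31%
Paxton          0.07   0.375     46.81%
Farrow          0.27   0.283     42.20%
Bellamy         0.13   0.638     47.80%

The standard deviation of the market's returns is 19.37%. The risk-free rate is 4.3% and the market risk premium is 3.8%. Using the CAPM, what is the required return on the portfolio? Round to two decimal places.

β_Renshaw = 0.225 × 35.82% / 19.37% = 0.4161
β_Wren = 0.919 × 18.31% / 19.37% = 0.8687
β_Paxton = 0.375 × 46.81% / 19.37% = 0.9062
β_Farrow = 0.283 × 42.20% / 19.37% = 0.6166
β_Bellamy = 0.638 × 47.80% / 19.37% = 1.5744
β_P = Σ w_i β_i = 0.31×0.4161 + 0.22×0.8687 + 0.07×0.9062 + 0.27×0.6166 + 0.13×1.5744 = 0.7547
E(R_P) = R_f + β_P × MRP = 4.3% + 0.7547 × 3.8% = 7.17%

7.17%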